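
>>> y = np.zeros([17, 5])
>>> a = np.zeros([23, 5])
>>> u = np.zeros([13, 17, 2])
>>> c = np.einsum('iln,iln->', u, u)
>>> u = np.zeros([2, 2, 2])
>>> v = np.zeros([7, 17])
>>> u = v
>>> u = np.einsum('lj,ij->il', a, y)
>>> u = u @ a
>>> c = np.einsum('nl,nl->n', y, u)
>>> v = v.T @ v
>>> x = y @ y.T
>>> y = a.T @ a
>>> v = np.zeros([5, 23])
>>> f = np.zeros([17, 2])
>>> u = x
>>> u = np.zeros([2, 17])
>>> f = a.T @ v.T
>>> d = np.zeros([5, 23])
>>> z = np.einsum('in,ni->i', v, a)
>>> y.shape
(5, 5)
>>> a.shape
(23, 5)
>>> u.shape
(2, 17)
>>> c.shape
(17,)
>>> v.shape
(5, 23)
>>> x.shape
(17, 17)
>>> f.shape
(5, 5)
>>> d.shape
(5, 23)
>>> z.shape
(5,)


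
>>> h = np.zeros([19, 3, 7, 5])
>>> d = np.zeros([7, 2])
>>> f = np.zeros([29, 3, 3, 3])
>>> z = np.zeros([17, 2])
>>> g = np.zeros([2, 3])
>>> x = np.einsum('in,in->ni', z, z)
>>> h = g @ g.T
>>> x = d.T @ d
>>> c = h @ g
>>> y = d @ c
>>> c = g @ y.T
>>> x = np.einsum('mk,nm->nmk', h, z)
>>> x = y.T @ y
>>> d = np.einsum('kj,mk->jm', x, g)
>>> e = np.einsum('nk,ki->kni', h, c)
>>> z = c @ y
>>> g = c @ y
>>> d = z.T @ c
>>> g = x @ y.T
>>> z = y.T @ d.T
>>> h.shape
(2, 2)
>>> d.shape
(3, 7)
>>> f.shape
(29, 3, 3, 3)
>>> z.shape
(3, 3)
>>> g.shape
(3, 7)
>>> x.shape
(3, 3)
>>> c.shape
(2, 7)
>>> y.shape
(7, 3)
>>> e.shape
(2, 2, 7)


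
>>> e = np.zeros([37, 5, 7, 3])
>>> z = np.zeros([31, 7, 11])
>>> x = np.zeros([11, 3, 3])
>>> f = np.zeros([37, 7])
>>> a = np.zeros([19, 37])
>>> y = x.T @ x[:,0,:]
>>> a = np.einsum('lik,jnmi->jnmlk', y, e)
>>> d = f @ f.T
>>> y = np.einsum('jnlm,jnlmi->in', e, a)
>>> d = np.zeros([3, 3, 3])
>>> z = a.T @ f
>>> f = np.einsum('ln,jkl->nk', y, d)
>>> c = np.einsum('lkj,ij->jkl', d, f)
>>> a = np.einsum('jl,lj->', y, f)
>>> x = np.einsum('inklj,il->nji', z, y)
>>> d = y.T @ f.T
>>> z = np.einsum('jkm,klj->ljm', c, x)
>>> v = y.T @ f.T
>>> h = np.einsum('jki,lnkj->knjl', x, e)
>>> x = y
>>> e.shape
(37, 5, 7, 3)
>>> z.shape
(7, 3, 3)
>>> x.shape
(3, 5)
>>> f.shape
(5, 3)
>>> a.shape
()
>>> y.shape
(3, 5)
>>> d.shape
(5, 5)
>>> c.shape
(3, 3, 3)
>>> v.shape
(5, 5)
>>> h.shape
(7, 5, 3, 37)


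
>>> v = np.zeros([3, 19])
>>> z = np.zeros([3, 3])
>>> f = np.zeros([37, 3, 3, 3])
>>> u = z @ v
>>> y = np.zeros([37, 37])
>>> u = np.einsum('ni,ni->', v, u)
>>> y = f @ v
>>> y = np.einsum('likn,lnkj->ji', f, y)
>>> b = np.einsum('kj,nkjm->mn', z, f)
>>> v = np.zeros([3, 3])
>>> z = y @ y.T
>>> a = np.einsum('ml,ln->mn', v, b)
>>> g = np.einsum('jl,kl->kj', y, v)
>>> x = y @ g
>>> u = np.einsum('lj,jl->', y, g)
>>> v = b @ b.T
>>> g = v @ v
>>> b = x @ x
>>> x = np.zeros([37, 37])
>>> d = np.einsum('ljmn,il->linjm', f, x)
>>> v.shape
(3, 3)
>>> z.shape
(19, 19)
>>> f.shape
(37, 3, 3, 3)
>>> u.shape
()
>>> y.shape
(19, 3)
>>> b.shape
(19, 19)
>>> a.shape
(3, 37)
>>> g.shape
(3, 3)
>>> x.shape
(37, 37)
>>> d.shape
(37, 37, 3, 3, 3)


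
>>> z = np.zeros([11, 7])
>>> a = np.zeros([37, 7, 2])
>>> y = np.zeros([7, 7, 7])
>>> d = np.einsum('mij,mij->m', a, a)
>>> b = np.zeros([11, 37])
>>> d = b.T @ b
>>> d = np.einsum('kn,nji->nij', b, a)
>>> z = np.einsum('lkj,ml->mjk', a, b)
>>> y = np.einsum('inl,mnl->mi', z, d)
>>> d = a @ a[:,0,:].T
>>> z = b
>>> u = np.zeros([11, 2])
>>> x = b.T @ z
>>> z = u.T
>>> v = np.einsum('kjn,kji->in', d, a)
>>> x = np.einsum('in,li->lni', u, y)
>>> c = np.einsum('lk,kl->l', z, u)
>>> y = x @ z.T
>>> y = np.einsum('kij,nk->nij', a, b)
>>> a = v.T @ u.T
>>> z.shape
(2, 11)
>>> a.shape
(37, 11)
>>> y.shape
(11, 7, 2)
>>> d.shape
(37, 7, 37)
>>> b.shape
(11, 37)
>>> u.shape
(11, 2)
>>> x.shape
(37, 2, 11)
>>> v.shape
(2, 37)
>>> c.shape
(2,)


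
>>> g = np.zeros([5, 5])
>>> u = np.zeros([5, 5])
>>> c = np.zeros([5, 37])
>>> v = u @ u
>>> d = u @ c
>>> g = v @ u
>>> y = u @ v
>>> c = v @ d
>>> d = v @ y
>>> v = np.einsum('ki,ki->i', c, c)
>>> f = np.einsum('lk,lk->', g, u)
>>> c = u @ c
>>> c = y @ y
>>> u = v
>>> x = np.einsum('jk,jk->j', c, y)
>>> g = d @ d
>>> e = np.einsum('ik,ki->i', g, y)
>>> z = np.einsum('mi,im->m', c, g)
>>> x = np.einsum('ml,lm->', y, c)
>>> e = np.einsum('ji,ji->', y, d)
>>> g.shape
(5, 5)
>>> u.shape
(37,)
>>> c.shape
(5, 5)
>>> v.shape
(37,)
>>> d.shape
(5, 5)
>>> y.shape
(5, 5)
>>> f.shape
()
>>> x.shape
()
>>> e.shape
()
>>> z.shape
(5,)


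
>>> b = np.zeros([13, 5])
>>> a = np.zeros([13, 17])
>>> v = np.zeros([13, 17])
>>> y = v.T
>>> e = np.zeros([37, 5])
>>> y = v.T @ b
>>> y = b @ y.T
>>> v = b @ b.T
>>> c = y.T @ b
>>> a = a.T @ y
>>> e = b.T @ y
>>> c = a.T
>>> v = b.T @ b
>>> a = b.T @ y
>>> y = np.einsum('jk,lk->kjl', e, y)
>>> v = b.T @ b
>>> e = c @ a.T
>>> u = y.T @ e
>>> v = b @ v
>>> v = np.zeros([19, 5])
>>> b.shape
(13, 5)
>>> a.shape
(5, 17)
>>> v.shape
(19, 5)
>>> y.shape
(17, 5, 13)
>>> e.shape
(17, 5)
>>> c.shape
(17, 17)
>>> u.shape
(13, 5, 5)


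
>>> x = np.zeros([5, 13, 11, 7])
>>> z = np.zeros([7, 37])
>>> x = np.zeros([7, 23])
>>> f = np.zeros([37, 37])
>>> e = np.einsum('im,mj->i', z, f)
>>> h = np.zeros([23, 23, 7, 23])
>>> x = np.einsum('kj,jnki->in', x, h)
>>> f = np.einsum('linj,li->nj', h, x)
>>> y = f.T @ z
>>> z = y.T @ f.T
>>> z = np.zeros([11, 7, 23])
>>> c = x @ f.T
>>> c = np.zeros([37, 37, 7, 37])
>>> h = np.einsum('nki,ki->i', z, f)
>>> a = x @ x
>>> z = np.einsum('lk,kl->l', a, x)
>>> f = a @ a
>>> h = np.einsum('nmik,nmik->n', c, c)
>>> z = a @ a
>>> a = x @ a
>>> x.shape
(23, 23)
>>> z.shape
(23, 23)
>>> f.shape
(23, 23)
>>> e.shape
(7,)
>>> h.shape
(37,)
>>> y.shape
(23, 37)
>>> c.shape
(37, 37, 7, 37)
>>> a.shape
(23, 23)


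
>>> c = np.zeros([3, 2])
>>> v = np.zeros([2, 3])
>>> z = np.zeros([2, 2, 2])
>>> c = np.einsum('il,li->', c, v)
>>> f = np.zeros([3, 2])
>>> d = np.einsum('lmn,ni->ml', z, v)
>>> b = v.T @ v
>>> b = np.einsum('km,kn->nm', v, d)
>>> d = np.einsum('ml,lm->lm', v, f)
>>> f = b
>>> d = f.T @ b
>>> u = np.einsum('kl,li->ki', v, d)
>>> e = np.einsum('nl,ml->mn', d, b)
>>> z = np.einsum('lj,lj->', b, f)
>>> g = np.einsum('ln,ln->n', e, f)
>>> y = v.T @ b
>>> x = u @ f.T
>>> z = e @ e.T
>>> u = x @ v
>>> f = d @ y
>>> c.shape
()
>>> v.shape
(2, 3)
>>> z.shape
(2, 2)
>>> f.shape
(3, 3)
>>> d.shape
(3, 3)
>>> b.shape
(2, 3)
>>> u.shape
(2, 3)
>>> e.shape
(2, 3)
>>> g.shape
(3,)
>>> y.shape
(3, 3)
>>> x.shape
(2, 2)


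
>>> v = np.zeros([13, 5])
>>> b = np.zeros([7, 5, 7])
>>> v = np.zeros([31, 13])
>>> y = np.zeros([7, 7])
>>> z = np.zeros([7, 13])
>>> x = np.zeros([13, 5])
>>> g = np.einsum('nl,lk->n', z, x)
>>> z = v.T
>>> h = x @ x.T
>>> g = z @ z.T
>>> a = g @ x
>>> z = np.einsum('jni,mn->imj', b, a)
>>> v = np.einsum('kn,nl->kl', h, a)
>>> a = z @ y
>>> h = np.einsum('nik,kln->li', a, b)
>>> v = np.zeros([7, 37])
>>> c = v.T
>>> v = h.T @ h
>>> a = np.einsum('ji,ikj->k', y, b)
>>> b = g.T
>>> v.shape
(13, 13)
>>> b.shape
(13, 13)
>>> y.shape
(7, 7)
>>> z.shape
(7, 13, 7)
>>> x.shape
(13, 5)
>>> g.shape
(13, 13)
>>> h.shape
(5, 13)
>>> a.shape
(5,)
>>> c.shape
(37, 7)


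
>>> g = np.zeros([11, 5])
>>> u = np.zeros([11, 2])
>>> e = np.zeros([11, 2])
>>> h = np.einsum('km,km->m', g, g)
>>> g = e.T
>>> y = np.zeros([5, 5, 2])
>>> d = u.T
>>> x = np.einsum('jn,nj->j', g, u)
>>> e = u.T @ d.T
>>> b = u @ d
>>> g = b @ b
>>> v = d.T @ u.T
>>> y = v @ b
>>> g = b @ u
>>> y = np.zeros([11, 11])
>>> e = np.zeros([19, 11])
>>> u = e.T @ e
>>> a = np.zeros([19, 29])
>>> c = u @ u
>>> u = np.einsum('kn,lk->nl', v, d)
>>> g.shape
(11, 2)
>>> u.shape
(11, 2)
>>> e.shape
(19, 11)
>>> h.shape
(5,)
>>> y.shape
(11, 11)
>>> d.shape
(2, 11)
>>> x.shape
(2,)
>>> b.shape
(11, 11)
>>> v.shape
(11, 11)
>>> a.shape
(19, 29)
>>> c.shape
(11, 11)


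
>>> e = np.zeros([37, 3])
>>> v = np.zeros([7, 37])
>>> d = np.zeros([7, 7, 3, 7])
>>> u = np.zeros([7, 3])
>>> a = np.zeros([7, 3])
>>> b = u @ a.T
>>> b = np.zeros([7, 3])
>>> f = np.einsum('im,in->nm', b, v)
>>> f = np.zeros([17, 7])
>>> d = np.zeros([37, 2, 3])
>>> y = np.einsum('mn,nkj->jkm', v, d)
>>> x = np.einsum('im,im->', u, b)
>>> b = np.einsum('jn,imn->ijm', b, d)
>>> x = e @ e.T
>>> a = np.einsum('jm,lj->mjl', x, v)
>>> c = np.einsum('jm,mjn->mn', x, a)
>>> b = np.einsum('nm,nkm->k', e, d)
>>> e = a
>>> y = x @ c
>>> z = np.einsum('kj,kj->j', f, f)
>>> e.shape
(37, 37, 7)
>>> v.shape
(7, 37)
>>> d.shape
(37, 2, 3)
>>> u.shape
(7, 3)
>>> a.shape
(37, 37, 7)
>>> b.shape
(2,)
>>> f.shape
(17, 7)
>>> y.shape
(37, 7)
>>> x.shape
(37, 37)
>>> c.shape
(37, 7)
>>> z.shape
(7,)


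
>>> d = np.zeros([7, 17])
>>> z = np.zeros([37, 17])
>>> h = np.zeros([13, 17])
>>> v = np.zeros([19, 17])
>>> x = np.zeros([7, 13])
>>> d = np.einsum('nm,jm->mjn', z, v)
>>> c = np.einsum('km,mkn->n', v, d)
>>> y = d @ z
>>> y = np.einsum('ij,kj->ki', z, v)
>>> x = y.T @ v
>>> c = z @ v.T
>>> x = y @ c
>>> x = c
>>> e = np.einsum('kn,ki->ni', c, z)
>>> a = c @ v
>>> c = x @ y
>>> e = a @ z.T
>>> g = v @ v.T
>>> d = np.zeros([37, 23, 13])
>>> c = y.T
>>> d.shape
(37, 23, 13)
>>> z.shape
(37, 17)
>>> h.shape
(13, 17)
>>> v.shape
(19, 17)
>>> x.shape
(37, 19)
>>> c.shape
(37, 19)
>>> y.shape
(19, 37)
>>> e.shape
(37, 37)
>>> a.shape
(37, 17)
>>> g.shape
(19, 19)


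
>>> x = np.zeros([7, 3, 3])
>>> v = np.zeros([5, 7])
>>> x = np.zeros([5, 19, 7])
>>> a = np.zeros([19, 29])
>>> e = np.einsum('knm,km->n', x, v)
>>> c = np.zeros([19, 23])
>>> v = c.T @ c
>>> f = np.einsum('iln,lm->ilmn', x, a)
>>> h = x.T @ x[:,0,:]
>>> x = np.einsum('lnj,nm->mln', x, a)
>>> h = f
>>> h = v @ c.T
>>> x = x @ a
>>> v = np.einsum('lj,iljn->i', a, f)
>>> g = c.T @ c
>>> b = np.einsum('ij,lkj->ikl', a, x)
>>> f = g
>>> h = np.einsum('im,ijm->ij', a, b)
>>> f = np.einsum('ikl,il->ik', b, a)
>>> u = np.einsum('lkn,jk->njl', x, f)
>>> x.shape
(29, 5, 29)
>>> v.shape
(5,)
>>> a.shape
(19, 29)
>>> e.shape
(19,)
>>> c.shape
(19, 23)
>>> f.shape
(19, 5)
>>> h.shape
(19, 5)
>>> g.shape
(23, 23)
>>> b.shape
(19, 5, 29)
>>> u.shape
(29, 19, 29)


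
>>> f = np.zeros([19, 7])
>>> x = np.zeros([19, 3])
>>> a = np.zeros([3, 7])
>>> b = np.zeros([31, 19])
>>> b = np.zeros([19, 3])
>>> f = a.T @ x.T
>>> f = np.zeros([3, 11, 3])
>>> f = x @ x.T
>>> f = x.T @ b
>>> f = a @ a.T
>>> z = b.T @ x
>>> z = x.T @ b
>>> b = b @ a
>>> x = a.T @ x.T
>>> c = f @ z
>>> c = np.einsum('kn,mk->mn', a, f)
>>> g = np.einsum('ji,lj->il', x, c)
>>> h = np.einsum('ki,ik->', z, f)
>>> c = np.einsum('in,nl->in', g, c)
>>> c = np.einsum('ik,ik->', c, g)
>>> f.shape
(3, 3)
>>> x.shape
(7, 19)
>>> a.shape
(3, 7)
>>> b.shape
(19, 7)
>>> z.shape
(3, 3)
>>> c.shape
()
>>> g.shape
(19, 3)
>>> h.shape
()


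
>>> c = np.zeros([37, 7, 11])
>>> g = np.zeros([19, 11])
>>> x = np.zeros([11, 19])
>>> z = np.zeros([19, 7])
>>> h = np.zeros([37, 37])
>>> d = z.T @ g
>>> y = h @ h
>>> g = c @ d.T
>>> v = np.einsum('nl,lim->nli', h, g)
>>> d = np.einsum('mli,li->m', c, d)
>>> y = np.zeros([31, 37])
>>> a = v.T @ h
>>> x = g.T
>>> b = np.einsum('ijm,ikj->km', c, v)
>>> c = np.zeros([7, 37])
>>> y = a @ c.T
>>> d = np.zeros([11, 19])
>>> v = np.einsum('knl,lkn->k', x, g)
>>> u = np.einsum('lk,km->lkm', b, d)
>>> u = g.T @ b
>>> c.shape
(7, 37)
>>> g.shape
(37, 7, 7)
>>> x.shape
(7, 7, 37)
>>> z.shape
(19, 7)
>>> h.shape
(37, 37)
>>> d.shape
(11, 19)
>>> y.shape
(7, 37, 7)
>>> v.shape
(7,)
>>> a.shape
(7, 37, 37)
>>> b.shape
(37, 11)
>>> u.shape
(7, 7, 11)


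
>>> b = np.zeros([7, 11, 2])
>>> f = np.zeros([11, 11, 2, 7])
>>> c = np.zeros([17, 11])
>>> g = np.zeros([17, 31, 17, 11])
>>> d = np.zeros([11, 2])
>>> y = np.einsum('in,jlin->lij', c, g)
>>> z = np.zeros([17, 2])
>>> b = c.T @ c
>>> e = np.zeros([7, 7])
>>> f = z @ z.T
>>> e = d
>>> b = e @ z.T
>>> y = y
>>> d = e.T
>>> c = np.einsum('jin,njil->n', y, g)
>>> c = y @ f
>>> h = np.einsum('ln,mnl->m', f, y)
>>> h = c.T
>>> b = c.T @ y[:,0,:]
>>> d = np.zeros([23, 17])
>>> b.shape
(17, 17, 17)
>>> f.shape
(17, 17)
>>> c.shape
(31, 17, 17)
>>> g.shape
(17, 31, 17, 11)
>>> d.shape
(23, 17)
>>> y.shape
(31, 17, 17)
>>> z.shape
(17, 2)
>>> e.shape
(11, 2)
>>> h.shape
(17, 17, 31)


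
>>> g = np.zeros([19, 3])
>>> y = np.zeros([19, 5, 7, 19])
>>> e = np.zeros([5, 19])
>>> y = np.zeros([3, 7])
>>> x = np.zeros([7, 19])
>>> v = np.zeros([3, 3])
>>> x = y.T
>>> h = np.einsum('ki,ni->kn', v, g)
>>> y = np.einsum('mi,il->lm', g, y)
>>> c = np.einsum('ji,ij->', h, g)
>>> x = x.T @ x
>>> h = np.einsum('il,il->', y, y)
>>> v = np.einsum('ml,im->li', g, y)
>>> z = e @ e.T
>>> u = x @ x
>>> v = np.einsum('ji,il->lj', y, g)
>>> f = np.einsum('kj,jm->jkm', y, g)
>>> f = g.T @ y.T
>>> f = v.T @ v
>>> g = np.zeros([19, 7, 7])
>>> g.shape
(19, 7, 7)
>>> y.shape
(7, 19)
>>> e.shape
(5, 19)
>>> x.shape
(3, 3)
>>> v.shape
(3, 7)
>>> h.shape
()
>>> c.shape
()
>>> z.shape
(5, 5)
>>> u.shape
(3, 3)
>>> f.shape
(7, 7)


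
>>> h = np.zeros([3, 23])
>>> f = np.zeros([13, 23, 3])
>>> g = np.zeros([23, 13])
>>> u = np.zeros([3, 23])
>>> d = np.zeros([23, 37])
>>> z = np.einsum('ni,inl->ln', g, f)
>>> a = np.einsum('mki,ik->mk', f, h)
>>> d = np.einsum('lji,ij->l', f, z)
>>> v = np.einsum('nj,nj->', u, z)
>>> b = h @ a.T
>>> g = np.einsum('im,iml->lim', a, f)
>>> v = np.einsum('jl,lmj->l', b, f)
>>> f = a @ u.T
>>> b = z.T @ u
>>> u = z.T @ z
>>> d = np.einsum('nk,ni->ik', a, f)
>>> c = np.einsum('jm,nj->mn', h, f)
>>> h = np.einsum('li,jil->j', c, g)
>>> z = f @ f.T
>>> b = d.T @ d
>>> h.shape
(3,)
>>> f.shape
(13, 3)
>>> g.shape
(3, 13, 23)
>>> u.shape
(23, 23)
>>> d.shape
(3, 23)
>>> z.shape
(13, 13)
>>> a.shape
(13, 23)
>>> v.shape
(13,)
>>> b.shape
(23, 23)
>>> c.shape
(23, 13)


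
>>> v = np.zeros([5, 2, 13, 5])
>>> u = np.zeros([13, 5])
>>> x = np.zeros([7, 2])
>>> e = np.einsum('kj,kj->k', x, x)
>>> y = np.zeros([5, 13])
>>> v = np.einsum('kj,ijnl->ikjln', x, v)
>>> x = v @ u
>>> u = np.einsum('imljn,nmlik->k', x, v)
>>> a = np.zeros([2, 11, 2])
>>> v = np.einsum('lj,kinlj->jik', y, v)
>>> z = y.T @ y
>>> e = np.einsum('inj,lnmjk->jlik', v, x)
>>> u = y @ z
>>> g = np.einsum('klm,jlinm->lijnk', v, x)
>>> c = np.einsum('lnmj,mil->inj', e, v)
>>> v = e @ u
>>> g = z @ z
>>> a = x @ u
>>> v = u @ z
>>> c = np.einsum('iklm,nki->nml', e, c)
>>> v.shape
(5, 13)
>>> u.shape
(5, 13)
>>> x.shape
(5, 7, 2, 5, 5)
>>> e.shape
(5, 5, 13, 5)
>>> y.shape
(5, 13)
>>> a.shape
(5, 7, 2, 5, 13)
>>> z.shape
(13, 13)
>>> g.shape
(13, 13)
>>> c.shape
(7, 5, 13)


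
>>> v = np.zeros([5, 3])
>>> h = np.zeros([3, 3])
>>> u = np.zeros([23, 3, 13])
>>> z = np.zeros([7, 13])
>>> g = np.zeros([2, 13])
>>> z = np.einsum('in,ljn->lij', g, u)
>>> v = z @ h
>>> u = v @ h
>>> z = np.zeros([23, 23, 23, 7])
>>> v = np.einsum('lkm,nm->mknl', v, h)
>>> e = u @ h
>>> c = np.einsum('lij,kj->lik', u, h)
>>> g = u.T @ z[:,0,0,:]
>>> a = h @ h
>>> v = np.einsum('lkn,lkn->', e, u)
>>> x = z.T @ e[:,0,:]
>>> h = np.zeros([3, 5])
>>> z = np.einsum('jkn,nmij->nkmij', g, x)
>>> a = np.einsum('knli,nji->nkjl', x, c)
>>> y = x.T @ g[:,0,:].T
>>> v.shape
()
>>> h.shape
(3, 5)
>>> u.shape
(23, 2, 3)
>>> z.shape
(7, 2, 23, 23, 3)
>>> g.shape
(3, 2, 7)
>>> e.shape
(23, 2, 3)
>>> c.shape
(23, 2, 3)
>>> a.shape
(23, 7, 2, 23)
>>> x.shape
(7, 23, 23, 3)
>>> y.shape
(3, 23, 23, 3)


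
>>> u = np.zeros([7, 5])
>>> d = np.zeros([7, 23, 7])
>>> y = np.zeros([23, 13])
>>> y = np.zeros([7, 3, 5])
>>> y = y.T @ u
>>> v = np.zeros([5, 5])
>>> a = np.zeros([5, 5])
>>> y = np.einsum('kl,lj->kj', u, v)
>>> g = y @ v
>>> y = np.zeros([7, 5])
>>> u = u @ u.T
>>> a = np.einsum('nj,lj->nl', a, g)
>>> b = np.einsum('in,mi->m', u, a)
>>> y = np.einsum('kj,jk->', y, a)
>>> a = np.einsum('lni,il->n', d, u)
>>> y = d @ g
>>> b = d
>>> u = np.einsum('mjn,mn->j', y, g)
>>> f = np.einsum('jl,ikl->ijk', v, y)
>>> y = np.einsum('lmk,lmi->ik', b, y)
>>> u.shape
(23,)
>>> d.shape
(7, 23, 7)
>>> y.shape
(5, 7)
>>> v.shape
(5, 5)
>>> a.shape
(23,)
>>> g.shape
(7, 5)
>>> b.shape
(7, 23, 7)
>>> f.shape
(7, 5, 23)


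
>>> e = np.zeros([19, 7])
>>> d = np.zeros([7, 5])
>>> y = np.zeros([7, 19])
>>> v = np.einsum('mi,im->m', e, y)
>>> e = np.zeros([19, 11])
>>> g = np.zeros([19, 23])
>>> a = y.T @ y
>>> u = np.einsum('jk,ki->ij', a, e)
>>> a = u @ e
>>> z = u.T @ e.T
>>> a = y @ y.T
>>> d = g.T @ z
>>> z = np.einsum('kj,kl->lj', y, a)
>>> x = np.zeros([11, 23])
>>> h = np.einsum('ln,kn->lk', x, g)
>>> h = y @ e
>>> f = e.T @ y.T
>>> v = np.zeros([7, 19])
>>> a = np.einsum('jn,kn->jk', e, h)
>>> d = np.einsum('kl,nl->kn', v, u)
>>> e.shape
(19, 11)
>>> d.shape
(7, 11)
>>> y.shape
(7, 19)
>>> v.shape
(7, 19)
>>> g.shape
(19, 23)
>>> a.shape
(19, 7)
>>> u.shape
(11, 19)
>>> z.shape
(7, 19)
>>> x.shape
(11, 23)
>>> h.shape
(7, 11)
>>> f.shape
(11, 7)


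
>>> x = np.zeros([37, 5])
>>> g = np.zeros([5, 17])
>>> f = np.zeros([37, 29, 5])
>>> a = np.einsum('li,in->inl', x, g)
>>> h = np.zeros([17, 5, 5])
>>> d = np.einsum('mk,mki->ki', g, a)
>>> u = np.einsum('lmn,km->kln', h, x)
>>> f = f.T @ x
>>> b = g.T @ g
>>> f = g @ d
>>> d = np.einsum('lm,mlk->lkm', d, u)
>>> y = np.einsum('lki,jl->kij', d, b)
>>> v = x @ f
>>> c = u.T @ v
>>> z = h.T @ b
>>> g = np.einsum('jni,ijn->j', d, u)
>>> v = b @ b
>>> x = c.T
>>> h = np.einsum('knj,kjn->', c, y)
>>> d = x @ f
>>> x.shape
(37, 17, 5)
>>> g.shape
(17,)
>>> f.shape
(5, 37)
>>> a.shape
(5, 17, 37)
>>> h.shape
()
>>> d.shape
(37, 17, 37)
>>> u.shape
(37, 17, 5)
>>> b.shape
(17, 17)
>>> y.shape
(5, 37, 17)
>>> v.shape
(17, 17)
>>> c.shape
(5, 17, 37)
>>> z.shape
(5, 5, 17)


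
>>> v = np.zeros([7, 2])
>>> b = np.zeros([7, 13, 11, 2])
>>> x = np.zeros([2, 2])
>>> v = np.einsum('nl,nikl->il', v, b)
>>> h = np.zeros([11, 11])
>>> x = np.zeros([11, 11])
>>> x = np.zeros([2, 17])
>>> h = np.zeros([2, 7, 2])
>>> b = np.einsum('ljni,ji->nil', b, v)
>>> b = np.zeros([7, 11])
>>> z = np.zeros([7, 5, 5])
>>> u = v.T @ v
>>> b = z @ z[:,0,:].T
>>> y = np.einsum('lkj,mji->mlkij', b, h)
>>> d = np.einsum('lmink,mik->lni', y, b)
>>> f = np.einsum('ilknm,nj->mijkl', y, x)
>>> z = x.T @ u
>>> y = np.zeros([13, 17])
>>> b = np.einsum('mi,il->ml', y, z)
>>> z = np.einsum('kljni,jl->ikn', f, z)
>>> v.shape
(13, 2)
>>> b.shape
(13, 2)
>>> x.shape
(2, 17)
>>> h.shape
(2, 7, 2)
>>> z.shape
(7, 7, 5)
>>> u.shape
(2, 2)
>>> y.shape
(13, 17)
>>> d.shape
(2, 2, 5)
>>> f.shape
(7, 2, 17, 5, 7)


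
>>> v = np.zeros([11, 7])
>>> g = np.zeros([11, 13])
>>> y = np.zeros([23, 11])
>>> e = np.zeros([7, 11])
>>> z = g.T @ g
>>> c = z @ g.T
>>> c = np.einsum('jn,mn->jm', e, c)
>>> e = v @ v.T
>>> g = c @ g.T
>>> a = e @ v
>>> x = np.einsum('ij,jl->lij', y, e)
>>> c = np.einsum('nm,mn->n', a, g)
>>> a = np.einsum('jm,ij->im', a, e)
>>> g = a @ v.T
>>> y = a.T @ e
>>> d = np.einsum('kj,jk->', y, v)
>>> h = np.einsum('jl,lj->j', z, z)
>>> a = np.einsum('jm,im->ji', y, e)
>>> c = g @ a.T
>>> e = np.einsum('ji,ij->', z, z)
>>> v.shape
(11, 7)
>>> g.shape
(11, 11)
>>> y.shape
(7, 11)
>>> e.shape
()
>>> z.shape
(13, 13)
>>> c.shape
(11, 7)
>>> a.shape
(7, 11)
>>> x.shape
(11, 23, 11)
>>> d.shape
()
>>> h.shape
(13,)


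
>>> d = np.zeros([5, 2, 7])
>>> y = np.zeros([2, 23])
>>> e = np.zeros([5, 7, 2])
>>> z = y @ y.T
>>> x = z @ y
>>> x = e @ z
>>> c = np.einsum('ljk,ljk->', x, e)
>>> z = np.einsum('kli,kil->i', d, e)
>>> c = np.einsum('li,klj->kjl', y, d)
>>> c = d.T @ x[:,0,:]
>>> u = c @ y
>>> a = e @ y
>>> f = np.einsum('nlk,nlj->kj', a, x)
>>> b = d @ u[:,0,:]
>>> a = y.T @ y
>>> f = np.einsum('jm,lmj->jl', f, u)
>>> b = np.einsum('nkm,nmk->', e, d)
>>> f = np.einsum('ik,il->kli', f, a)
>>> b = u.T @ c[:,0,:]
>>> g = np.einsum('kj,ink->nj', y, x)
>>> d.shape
(5, 2, 7)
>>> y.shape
(2, 23)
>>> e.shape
(5, 7, 2)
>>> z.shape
(7,)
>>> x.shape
(5, 7, 2)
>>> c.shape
(7, 2, 2)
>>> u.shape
(7, 2, 23)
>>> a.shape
(23, 23)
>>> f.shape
(7, 23, 23)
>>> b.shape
(23, 2, 2)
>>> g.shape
(7, 23)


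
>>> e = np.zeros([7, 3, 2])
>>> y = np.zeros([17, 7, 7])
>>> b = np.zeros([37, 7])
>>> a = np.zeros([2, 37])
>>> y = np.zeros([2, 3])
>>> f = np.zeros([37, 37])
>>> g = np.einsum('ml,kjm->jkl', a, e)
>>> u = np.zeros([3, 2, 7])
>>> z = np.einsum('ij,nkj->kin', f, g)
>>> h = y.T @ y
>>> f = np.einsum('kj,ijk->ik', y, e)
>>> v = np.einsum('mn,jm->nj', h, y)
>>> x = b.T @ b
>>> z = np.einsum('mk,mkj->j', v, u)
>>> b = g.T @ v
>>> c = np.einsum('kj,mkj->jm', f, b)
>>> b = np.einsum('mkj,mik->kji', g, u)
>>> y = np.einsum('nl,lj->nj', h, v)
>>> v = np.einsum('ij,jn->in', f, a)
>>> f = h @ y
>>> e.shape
(7, 3, 2)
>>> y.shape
(3, 2)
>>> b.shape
(7, 37, 2)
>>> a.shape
(2, 37)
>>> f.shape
(3, 2)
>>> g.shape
(3, 7, 37)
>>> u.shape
(3, 2, 7)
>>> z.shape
(7,)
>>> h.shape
(3, 3)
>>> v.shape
(7, 37)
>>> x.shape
(7, 7)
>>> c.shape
(2, 37)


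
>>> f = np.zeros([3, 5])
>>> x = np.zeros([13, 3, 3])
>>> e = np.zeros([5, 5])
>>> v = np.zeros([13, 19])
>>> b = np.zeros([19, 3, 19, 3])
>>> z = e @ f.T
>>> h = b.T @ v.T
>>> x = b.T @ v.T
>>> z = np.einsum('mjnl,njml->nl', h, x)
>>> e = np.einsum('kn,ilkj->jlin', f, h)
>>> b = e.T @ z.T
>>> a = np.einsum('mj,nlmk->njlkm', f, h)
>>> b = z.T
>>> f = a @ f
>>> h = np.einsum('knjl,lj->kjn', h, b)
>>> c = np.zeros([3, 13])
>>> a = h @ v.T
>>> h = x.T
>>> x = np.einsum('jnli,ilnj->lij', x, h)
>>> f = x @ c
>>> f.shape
(3, 13, 13)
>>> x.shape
(3, 13, 3)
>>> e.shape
(13, 19, 3, 5)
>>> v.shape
(13, 19)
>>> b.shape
(13, 3)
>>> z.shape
(3, 13)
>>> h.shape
(13, 3, 19, 3)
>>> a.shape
(3, 3, 13)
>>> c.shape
(3, 13)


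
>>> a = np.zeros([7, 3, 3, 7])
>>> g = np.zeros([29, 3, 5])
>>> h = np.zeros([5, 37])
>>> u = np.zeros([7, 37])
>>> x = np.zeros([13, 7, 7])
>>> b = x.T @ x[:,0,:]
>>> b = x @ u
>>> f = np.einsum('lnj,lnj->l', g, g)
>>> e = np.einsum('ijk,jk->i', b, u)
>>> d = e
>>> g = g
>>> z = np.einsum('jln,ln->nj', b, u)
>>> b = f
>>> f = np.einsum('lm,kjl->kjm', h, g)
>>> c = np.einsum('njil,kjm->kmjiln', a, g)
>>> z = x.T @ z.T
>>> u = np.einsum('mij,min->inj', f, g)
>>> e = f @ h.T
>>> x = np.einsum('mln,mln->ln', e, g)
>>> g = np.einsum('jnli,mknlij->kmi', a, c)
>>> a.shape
(7, 3, 3, 7)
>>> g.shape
(5, 29, 7)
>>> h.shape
(5, 37)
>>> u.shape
(3, 5, 37)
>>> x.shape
(3, 5)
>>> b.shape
(29,)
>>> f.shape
(29, 3, 37)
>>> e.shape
(29, 3, 5)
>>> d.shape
(13,)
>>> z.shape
(7, 7, 37)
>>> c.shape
(29, 5, 3, 3, 7, 7)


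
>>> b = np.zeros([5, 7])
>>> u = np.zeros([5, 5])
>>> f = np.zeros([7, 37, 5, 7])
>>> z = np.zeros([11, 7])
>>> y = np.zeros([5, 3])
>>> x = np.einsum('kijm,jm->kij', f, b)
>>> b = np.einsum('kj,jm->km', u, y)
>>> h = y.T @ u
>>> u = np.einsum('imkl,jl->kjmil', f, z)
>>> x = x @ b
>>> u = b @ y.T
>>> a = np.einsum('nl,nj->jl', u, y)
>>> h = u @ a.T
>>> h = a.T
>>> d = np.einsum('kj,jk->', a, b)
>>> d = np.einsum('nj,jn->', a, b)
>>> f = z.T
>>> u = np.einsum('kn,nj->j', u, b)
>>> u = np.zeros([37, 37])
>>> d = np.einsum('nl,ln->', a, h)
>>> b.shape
(5, 3)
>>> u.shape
(37, 37)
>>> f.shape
(7, 11)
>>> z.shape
(11, 7)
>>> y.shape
(5, 3)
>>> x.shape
(7, 37, 3)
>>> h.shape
(5, 3)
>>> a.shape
(3, 5)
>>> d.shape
()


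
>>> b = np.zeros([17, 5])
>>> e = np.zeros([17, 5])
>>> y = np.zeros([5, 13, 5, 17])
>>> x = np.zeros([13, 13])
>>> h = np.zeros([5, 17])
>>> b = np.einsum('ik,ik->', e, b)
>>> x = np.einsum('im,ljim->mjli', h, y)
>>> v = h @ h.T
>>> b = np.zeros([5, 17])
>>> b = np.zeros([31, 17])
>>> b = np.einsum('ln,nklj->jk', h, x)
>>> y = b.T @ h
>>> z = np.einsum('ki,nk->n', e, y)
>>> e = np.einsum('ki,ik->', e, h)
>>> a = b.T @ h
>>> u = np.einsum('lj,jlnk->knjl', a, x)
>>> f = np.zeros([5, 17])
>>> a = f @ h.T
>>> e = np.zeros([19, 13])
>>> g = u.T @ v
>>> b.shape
(5, 13)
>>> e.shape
(19, 13)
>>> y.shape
(13, 17)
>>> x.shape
(17, 13, 5, 5)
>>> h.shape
(5, 17)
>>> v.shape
(5, 5)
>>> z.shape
(13,)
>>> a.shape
(5, 5)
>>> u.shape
(5, 5, 17, 13)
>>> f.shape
(5, 17)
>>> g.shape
(13, 17, 5, 5)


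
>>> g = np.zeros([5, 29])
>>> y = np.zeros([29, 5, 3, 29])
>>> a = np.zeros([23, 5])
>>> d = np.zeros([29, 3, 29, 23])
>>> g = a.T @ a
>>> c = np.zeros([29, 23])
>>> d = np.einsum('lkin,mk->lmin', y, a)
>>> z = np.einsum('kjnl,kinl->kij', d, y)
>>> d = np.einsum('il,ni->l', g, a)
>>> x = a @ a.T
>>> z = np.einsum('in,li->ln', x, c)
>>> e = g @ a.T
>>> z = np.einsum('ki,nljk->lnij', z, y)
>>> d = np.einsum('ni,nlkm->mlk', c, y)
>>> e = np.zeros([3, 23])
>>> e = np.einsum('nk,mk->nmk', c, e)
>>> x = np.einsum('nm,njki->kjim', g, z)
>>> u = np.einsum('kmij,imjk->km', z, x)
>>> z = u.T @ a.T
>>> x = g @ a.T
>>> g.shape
(5, 5)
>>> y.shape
(29, 5, 3, 29)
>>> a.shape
(23, 5)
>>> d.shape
(29, 5, 3)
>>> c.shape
(29, 23)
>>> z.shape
(29, 23)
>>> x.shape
(5, 23)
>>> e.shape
(29, 3, 23)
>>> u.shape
(5, 29)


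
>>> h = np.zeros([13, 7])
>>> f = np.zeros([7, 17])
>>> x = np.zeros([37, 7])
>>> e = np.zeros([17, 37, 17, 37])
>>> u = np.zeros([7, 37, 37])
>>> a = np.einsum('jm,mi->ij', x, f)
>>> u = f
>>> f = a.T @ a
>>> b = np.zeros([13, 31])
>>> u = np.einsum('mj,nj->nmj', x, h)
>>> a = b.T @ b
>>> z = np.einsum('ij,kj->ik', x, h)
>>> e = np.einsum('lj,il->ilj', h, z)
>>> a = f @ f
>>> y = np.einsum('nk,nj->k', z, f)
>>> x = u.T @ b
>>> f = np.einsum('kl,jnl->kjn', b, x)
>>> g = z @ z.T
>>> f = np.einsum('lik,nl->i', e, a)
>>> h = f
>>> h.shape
(13,)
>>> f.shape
(13,)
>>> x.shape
(7, 37, 31)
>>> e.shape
(37, 13, 7)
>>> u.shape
(13, 37, 7)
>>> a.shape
(37, 37)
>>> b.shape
(13, 31)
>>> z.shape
(37, 13)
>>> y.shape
(13,)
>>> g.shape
(37, 37)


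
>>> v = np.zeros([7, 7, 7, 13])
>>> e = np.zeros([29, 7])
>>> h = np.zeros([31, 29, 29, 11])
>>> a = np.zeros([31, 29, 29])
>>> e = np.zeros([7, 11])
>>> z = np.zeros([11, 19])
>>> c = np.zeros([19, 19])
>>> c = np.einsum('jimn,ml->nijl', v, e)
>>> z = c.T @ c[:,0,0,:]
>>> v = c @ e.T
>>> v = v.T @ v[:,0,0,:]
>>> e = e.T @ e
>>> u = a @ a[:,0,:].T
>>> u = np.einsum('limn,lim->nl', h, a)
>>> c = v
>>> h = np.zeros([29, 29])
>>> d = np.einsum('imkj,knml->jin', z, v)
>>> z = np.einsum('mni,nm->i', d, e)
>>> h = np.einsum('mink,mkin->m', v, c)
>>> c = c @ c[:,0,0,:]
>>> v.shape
(7, 7, 7, 7)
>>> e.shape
(11, 11)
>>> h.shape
(7,)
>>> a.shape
(31, 29, 29)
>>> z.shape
(7,)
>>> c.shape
(7, 7, 7, 7)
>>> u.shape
(11, 31)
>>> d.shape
(11, 11, 7)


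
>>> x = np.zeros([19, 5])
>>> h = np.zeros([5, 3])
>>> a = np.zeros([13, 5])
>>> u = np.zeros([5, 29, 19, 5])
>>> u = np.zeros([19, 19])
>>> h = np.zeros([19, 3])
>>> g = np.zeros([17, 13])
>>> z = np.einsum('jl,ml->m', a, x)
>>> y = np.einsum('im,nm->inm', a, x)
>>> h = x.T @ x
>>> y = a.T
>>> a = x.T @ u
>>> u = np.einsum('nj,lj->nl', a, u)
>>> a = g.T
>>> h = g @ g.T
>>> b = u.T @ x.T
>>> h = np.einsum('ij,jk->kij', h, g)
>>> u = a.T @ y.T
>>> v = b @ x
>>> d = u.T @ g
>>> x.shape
(19, 5)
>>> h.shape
(13, 17, 17)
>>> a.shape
(13, 17)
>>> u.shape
(17, 5)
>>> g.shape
(17, 13)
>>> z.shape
(19,)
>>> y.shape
(5, 13)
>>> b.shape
(19, 19)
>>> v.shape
(19, 5)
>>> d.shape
(5, 13)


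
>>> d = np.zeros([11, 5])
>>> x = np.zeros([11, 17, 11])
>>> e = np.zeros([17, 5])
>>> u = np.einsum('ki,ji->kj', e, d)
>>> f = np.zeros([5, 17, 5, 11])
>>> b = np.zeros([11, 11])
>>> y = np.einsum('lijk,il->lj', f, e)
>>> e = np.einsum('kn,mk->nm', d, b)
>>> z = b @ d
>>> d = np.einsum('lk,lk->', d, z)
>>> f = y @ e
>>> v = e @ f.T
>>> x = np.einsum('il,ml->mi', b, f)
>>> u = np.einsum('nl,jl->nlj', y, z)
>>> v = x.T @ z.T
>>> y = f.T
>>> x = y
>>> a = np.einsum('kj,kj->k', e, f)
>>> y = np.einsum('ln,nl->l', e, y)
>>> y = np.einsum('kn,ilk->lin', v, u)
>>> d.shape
()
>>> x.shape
(11, 5)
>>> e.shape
(5, 11)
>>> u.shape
(5, 5, 11)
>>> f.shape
(5, 11)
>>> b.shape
(11, 11)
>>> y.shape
(5, 5, 11)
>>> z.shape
(11, 5)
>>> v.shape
(11, 11)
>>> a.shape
(5,)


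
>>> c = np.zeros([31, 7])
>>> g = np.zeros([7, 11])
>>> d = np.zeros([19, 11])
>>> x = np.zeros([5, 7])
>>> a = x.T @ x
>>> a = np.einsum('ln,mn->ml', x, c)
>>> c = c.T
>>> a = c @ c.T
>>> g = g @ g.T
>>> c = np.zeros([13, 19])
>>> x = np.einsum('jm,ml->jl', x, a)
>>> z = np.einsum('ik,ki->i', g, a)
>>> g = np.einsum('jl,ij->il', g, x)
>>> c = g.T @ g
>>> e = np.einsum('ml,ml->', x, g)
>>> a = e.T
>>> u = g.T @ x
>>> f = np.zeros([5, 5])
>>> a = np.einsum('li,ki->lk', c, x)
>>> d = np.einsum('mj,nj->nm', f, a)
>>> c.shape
(7, 7)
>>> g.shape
(5, 7)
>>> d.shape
(7, 5)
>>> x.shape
(5, 7)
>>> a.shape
(7, 5)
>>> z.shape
(7,)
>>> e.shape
()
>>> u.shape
(7, 7)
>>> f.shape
(5, 5)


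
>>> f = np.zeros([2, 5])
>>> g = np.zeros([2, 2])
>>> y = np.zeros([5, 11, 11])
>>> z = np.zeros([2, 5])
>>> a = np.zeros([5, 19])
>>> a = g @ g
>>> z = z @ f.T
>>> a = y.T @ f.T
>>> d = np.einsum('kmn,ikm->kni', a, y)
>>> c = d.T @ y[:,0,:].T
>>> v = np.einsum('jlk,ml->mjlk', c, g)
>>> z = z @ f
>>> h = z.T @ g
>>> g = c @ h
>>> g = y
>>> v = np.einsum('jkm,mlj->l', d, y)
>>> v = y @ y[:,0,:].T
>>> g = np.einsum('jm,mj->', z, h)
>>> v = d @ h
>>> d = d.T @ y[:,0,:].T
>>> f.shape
(2, 5)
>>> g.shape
()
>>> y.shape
(5, 11, 11)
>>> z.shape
(2, 5)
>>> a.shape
(11, 11, 2)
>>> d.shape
(5, 2, 5)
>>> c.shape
(5, 2, 5)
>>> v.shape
(11, 2, 2)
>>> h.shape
(5, 2)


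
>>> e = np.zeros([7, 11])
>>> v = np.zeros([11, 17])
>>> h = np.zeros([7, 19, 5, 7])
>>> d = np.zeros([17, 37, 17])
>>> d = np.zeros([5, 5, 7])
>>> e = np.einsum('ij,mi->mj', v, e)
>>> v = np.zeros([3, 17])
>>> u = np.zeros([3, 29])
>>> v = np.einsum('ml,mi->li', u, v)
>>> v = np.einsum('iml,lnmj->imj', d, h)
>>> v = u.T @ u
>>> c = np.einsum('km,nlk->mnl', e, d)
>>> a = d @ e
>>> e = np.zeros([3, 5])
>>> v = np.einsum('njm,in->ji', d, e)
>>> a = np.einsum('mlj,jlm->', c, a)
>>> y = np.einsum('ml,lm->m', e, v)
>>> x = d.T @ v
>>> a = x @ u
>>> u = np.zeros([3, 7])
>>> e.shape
(3, 5)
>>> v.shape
(5, 3)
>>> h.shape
(7, 19, 5, 7)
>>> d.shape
(5, 5, 7)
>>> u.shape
(3, 7)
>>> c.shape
(17, 5, 5)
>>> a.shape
(7, 5, 29)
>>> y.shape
(3,)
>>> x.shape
(7, 5, 3)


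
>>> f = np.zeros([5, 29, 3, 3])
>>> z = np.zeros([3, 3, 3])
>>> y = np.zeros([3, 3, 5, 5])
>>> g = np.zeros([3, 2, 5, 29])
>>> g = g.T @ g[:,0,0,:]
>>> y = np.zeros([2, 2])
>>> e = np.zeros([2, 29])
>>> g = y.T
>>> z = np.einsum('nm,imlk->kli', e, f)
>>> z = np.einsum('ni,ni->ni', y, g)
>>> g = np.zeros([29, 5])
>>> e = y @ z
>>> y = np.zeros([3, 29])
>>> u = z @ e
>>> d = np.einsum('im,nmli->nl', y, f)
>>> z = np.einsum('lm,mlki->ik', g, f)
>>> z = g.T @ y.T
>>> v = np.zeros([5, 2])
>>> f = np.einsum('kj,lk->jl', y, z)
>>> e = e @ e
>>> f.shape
(29, 5)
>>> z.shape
(5, 3)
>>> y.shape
(3, 29)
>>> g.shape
(29, 5)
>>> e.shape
(2, 2)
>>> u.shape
(2, 2)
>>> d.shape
(5, 3)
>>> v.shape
(5, 2)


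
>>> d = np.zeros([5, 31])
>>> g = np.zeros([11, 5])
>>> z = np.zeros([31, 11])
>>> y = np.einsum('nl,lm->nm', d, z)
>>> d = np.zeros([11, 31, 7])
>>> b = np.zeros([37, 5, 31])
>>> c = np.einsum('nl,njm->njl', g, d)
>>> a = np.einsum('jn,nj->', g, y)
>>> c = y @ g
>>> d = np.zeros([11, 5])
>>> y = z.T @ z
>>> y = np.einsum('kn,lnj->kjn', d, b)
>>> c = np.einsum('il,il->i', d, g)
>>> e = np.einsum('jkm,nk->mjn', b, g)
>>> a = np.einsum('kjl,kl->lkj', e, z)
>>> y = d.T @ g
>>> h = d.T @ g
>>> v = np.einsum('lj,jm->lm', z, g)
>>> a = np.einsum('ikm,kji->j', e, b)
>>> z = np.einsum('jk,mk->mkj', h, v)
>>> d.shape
(11, 5)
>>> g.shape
(11, 5)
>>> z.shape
(31, 5, 5)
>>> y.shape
(5, 5)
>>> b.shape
(37, 5, 31)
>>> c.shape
(11,)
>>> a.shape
(5,)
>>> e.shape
(31, 37, 11)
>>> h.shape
(5, 5)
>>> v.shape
(31, 5)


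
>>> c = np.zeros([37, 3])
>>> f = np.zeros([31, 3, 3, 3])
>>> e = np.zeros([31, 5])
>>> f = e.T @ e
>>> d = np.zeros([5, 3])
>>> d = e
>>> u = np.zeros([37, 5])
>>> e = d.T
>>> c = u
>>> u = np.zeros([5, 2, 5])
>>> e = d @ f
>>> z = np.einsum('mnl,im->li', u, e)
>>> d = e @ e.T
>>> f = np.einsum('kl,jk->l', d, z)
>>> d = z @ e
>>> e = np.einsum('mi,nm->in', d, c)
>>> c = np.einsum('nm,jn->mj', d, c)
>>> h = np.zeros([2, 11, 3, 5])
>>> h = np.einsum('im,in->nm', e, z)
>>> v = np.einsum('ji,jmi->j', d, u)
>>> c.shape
(5, 37)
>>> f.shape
(31,)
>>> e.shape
(5, 37)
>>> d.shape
(5, 5)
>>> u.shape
(5, 2, 5)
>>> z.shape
(5, 31)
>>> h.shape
(31, 37)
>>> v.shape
(5,)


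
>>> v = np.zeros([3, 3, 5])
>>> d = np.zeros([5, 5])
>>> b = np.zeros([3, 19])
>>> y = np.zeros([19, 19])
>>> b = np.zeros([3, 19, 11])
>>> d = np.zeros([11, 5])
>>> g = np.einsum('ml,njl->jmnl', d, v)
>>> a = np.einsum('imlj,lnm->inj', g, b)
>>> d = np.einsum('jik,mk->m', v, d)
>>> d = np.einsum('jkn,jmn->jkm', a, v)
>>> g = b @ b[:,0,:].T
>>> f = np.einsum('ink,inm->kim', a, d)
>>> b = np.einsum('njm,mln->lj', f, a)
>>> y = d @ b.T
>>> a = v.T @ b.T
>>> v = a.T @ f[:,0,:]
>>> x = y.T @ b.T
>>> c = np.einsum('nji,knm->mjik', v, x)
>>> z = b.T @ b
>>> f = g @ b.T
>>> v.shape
(19, 3, 3)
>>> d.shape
(3, 19, 3)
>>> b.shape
(19, 3)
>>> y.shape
(3, 19, 19)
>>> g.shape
(3, 19, 3)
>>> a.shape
(5, 3, 19)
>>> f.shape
(3, 19, 19)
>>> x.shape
(19, 19, 19)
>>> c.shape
(19, 3, 3, 19)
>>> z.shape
(3, 3)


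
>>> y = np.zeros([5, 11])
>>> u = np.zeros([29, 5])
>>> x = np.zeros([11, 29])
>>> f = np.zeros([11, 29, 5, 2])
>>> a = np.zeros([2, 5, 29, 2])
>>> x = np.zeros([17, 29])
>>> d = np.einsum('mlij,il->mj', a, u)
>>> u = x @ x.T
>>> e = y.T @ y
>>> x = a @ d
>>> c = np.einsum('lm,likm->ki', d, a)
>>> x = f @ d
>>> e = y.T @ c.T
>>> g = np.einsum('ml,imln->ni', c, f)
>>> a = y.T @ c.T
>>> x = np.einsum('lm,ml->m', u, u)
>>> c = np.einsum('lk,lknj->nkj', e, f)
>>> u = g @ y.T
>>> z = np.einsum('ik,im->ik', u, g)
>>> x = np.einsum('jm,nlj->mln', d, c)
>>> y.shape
(5, 11)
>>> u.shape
(2, 5)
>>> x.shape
(2, 29, 5)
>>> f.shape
(11, 29, 5, 2)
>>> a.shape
(11, 29)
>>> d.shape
(2, 2)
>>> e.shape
(11, 29)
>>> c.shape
(5, 29, 2)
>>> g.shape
(2, 11)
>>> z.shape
(2, 5)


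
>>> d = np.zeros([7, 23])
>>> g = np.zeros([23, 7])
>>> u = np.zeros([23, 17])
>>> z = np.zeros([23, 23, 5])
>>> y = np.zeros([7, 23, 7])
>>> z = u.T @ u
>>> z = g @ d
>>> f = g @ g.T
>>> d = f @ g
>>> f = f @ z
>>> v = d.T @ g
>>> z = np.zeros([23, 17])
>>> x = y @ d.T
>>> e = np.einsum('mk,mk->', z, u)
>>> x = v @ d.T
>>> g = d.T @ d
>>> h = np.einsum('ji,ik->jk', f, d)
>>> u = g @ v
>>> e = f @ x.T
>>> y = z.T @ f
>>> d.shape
(23, 7)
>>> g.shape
(7, 7)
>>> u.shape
(7, 7)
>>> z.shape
(23, 17)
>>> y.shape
(17, 23)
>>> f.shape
(23, 23)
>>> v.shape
(7, 7)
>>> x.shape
(7, 23)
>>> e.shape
(23, 7)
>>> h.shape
(23, 7)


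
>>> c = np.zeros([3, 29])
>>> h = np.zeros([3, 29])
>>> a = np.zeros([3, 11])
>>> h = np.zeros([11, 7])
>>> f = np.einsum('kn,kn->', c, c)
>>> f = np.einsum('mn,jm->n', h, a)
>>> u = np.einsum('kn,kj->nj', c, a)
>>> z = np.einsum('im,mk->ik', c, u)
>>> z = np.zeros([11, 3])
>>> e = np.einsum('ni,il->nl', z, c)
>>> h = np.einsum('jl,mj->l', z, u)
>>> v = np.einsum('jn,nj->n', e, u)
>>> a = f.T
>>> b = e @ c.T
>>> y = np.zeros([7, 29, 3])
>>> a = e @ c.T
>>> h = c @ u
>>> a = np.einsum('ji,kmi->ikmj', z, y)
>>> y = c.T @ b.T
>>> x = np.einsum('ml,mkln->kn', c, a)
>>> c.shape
(3, 29)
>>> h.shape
(3, 11)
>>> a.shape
(3, 7, 29, 11)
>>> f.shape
(7,)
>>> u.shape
(29, 11)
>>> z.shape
(11, 3)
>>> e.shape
(11, 29)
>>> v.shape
(29,)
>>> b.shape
(11, 3)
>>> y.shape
(29, 11)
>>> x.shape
(7, 11)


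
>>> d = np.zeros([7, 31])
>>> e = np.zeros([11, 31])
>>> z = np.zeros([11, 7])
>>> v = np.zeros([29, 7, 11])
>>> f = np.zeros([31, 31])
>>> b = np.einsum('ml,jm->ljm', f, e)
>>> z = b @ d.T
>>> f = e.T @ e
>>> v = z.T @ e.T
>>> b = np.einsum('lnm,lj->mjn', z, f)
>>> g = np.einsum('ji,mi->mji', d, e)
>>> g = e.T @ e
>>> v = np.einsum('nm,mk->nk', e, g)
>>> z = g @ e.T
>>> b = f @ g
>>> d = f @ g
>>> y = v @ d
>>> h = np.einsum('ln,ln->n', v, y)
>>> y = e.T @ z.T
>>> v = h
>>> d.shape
(31, 31)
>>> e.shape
(11, 31)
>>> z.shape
(31, 11)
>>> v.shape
(31,)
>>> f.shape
(31, 31)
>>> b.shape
(31, 31)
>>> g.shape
(31, 31)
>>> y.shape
(31, 31)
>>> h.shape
(31,)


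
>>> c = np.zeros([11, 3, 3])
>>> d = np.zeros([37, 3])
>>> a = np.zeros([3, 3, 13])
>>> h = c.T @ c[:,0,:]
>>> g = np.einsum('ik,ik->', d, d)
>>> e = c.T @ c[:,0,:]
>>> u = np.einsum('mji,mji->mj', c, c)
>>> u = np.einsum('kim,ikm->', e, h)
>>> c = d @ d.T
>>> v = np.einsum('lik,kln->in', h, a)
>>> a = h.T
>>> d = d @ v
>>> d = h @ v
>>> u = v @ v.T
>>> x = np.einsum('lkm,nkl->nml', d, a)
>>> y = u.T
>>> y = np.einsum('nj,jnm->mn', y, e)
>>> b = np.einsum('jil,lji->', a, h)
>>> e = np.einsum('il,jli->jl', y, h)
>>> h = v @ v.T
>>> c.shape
(37, 37)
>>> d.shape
(3, 3, 13)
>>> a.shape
(3, 3, 3)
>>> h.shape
(3, 3)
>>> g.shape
()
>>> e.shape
(3, 3)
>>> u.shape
(3, 3)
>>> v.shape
(3, 13)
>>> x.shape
(3, 13, 3)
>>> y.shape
(3, 3)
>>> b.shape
()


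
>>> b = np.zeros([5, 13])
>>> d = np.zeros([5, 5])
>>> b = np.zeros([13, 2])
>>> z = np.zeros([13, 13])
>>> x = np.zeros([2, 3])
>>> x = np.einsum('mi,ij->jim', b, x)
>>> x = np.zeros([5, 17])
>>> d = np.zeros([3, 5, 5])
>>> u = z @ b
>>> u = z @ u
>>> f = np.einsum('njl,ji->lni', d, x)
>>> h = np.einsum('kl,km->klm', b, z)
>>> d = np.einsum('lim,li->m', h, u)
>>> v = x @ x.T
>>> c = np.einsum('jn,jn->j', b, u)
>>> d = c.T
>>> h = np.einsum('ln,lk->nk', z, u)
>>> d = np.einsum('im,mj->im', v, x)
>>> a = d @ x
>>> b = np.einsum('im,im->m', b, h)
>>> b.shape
(2,)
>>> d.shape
(5, 5)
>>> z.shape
(13, 13)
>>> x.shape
(5, 17)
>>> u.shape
(13, 2)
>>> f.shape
(5, 3, 17)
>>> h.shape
(13, 2)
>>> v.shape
(5, 5)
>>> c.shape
(13,)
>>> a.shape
(5, 17)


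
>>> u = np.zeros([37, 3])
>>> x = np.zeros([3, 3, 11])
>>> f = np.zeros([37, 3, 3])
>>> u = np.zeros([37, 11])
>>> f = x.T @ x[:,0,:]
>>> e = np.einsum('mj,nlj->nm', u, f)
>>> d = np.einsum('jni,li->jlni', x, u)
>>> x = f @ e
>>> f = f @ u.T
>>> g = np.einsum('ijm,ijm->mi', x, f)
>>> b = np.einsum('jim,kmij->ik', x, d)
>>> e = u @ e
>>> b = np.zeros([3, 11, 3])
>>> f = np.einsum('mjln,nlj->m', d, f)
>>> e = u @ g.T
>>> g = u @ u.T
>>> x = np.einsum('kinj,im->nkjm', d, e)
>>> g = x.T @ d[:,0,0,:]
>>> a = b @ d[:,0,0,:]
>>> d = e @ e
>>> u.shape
(37, 11)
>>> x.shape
(3, 3, 11, 37)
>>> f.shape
(3,)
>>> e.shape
(37, 37)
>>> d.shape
(37, 37)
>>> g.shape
(37, 11, 3, 11)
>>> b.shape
(3, 11, 3)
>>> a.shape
(3, 11, 11)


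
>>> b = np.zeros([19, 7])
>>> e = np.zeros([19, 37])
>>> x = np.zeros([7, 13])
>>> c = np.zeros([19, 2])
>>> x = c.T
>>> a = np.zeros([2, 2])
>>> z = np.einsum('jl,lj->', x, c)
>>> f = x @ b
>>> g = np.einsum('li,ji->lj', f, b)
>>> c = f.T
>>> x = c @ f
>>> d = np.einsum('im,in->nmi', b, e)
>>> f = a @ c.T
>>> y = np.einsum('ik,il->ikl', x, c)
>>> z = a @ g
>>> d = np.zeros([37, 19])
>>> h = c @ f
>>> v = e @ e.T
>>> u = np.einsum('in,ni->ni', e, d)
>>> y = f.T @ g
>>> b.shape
(19, 7)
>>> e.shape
(19, 37)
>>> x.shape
(7, 7)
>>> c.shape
(7, 2)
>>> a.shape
(2, 2)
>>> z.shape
(2, 19)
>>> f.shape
(2, 7)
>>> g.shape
(2, 19)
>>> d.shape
(37, 19)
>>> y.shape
(7, 19)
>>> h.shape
(7, 7)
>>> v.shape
(19, 19)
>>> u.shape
(37, 19)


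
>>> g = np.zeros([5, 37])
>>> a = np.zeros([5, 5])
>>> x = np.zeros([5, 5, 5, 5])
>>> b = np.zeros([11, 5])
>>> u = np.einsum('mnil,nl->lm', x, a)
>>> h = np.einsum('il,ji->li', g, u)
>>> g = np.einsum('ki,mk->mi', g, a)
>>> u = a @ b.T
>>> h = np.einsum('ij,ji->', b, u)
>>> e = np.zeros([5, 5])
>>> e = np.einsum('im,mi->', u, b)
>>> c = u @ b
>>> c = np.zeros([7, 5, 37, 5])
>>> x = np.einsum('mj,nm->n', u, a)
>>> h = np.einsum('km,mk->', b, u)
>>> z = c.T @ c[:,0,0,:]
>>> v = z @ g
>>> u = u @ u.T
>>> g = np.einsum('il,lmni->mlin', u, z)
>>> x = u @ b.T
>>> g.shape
(37, 5, 5, 5)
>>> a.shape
(5, 5)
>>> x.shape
(5, 11)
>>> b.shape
(11, 5)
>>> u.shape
(5, 5)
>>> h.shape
()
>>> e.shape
()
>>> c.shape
(7, 5, 37, 5)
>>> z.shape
(5, 37, 5, 5)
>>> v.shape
(5, 37, 5, 37)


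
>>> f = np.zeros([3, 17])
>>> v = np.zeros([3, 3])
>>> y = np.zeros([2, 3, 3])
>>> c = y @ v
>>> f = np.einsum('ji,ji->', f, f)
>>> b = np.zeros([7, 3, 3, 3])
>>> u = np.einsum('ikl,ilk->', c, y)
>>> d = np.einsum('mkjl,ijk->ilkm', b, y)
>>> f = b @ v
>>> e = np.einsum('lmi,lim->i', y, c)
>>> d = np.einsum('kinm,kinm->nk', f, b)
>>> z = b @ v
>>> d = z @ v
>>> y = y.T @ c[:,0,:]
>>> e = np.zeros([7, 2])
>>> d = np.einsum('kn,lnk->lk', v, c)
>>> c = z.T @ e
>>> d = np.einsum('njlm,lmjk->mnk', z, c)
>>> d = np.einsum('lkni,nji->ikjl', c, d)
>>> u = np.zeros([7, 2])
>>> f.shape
(7, 3, 3, 3)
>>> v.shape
(3, 3)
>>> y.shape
(3, 3, 3)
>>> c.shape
(3, 3, 3, 2)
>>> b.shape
(7, 3, 3, 3)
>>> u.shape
(7, 2)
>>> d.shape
(2, 3, 7, 3)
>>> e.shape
(7, 2)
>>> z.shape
(7, 3, 3, 3)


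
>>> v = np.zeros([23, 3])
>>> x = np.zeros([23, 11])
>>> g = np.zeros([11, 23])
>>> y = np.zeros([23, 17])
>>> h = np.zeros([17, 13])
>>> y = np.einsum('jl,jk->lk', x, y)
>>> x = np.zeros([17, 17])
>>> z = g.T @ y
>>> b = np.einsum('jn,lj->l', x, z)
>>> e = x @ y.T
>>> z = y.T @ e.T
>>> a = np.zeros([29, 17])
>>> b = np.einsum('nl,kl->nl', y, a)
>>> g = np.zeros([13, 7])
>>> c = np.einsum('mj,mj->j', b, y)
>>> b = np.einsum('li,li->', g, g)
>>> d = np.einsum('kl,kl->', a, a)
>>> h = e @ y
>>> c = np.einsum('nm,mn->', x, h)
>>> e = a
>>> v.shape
(23, 3)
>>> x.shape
(17, 17)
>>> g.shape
(13, 7)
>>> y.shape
(11, 17)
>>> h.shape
(17, 17)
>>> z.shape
(17, 17)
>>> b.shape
()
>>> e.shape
(29, 17)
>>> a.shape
(29, 17)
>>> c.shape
()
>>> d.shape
()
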